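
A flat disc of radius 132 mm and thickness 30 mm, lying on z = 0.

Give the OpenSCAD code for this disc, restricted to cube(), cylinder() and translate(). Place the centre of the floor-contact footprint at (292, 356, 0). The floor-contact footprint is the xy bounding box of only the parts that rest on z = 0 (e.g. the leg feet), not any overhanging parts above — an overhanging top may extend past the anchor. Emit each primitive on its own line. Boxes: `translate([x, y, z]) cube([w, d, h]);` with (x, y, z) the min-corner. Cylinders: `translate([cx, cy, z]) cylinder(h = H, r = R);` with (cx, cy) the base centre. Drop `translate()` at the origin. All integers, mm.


translate([292, 356, 0]) cylinder(h = 30, r = 132);


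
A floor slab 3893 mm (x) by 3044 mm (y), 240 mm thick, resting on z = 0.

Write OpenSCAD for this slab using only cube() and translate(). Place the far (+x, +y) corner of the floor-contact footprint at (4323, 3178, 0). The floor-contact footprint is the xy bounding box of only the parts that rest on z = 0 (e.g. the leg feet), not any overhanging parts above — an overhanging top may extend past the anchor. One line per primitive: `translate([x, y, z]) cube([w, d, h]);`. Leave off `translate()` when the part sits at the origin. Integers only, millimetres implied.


translate([430, 134, 0]) cube([3893, 3044, 240]);


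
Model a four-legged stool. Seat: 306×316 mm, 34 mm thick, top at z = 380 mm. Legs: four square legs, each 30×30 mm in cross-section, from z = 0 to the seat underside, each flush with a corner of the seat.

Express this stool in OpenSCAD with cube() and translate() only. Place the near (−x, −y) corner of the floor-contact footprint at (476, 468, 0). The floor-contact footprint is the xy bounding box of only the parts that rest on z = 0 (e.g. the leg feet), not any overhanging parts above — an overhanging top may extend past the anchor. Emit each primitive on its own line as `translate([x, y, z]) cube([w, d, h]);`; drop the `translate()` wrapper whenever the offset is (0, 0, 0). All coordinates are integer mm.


// leg_h = 380 - 34 = 346
translate([476, 468, 346]) cube([306, 316, 34]);
translate([476, 468, 0]) cube([30, 30, 346]);
translate([752, 468, 0]) cube([30, 30, 346]);
translate([476, 754, 0]) cube([30, 30, 346]);
translate([752, 754, 0]) cube([30, 30, 346]);


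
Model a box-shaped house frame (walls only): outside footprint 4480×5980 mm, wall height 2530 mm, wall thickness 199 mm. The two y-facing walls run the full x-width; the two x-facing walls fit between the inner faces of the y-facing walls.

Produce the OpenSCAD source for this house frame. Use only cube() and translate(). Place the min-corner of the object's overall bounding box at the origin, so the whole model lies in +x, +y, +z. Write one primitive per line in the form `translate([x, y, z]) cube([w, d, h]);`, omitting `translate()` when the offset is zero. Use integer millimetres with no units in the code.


cube([4480, 199, 2530]);
translate([0, 5781, 0]) cube([4480, 199, 2530]);
translate([0, 199, 0]) cube([199, 5582, 2530]);
translate([4281, 199, 0]) cube([199, 5582, 2530]);


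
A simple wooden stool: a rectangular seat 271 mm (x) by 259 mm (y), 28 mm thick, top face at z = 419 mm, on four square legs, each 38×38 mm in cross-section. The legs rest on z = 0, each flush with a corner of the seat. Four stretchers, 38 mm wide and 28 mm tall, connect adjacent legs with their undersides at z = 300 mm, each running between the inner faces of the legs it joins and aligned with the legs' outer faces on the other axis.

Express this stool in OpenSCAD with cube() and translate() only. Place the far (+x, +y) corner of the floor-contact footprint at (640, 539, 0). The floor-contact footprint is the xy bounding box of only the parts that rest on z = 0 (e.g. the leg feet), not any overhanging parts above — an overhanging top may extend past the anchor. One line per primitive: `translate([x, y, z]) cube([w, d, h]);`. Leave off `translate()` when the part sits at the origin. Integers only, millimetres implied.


translate([369, 280, 391]) cube([271, 259, 28]);
translate([369, 280, 0]) cube([38, 38, 391]);
translate([602, 280, 0]) cube([38, 38, 391]);
translate([369, 501, 0]) cube([38, 38, 391]);
translate([602, 501, 0]) cube([38, 38, 391]);
translate([407, 280, 300]) cube([195, 38, 28]);
translate([407, 501, 300]) cube([195, 38, 28]);
translate([369, 318, 300]) cube([38, 183, 28]);
translate([602, 318, 300]) cube([38, 183, 28]);


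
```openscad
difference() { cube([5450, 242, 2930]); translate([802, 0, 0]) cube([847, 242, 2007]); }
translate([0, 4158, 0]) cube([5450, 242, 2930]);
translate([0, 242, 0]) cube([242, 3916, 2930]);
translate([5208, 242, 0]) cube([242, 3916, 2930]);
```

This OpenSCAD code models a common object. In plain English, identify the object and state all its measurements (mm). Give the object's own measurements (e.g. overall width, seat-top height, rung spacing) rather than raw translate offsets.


A single room: four walls, each 2930 mm tall and 242 mm thick, enclosing an outside footprint 5450×4400 mm (x × y), no floor or roof. The front and back walls (−y and +y sides) run the full x-width; the side walls fit between their inner faces. A door opening 847 mm wide and 2007 mm tall is cut through the front wall from the floor up, its −x edge 802 mm from the wall's −x end.


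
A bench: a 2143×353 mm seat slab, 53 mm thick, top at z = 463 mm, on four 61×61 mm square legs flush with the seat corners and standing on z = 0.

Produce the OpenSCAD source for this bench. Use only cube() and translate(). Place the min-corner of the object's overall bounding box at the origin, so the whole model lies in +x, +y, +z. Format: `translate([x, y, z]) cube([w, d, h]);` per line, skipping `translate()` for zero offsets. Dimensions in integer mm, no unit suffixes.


translate([0, 0, 410]) cube([2143, 353, 53]);
cube([61, 61, 410]);
translate([0, 292, 0]) cube([61, 61, 410]);
translate([2082, 0, 0]) cube([61, 61, 410]);
translate([2082, 292, 0]) cube([61, 61, 410]);


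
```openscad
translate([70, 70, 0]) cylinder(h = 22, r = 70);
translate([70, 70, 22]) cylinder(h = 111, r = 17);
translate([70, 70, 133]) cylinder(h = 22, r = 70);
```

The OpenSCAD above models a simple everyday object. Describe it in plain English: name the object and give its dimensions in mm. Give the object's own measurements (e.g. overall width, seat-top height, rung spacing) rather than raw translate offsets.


A spool: two coaxial disc flanges of radius 70 mm and thickness 22 mm, joined by a core cylinder of radius 17 mm and height 111 mm. The lower flange rests on z = 0 and the three cylinders share a vertical axis.


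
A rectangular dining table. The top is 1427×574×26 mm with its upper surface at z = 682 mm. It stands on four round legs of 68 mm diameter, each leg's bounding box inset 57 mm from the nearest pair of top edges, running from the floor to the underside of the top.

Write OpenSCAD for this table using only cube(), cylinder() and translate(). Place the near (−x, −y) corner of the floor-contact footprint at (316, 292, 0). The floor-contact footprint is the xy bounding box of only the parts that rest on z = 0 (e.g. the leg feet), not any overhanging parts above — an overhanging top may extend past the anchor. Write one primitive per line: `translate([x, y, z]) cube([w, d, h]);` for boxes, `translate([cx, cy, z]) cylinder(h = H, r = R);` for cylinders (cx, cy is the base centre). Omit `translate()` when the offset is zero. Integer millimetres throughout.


translate([259, 235, 656]) cube([1427, 574, 26]);
translate([350, 326, 0]) cylinder(h = 656, r = 34);
translate([1595, 326, 0]) cylinder(h = 656, r = 34);
translate([350, 718, 0]) cylinder(h = 656, r = 34);
translate([1595, 718, 0]) cylinder(h = 656, r = 34);


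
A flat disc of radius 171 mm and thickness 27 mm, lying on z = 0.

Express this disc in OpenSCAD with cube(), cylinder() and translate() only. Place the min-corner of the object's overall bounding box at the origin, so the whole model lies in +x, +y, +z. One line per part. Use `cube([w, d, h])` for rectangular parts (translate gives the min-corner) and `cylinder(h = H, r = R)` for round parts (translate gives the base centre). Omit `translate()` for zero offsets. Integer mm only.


translate([171, 171, 0]) cylinder(h = 27, r = 171);


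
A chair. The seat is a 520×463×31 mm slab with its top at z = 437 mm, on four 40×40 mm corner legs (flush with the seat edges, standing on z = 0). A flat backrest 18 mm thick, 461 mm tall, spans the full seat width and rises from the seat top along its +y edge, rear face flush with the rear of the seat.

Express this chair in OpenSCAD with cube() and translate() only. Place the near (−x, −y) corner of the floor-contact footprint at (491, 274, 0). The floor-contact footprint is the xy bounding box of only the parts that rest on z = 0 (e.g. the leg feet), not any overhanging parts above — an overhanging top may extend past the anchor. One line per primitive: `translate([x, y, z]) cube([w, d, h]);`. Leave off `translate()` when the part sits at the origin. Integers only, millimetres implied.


translate([491, 274, 406]) cube([520, 463, 31]);
translate([491, 274, 0]) cube([40, 40, 406]);
translate([971, 274, 0]) cube([40, 40, 406]);
translate([491, 697, 0]) cube([40, 40, 406]);
translate([971, 697, 0]) cube([40, 40, 406]);
translate([491, 719, 437]) cube([520, 18, 461]);


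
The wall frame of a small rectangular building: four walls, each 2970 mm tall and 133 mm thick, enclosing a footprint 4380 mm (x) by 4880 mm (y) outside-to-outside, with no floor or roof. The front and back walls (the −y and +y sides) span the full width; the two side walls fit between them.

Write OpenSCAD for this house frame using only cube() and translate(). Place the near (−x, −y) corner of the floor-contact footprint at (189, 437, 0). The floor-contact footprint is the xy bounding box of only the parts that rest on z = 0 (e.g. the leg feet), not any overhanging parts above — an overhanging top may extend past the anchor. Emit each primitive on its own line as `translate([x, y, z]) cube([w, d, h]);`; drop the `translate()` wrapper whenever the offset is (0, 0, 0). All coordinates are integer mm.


translate([189, 437, 0]) cube([4380, 133, 2970]);
translate([189, 5184, 0]) cube([4380, 133, 2970]);
translate([189, 570, 0]) cube([133, 4614, 2970]);
translate([4436, 570, 0]) cube([133, 4614, 2970]);


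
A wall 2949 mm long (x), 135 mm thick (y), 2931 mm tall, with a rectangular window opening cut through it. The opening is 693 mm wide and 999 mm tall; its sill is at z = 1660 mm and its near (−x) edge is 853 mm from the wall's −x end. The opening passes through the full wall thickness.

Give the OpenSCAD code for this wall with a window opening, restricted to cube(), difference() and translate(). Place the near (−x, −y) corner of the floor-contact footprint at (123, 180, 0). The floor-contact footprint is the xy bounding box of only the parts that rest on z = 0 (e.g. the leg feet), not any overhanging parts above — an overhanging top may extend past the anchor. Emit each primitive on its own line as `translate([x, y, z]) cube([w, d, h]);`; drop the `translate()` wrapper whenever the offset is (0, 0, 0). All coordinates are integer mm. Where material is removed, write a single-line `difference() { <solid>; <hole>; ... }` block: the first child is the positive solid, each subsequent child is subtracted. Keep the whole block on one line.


difference() { translate([123, 180, 0]) cube([2949, 135, 2931]); translate([976, 180, 1660]) cube([693, 135, 999]); }


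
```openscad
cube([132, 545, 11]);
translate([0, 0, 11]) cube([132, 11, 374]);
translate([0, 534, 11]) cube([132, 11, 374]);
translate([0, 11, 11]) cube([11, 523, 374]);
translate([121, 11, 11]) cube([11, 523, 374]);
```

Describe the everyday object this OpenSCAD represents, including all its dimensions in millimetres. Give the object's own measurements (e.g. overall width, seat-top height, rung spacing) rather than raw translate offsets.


An open-topped rectangular box: outside dimensions 132×545×385 mm, with a uniform wall and base thickness of 11 mm. The base is a full 132×545 slab on the floor; four walls sit on top of the base. The front and back walls (the −y and +y sides) span the full width; the two side walls fit between them.


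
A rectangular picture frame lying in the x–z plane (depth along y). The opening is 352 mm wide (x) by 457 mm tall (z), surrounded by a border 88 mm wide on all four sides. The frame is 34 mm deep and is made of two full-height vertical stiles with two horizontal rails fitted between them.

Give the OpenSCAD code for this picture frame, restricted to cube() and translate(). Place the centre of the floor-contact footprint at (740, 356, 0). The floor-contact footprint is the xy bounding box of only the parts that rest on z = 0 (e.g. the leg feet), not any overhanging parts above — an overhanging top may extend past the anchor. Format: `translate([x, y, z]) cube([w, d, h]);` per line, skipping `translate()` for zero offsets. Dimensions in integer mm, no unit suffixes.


translate([476, 339, 0]) cube([88, 34, 633]);
translate([916, 339, 0]) cube([88, 34, 633]);
translate([564, 339, 0]) cube([352, 34, 88]);
translate([564, 339, 545]) cube([352, 34, 88]);


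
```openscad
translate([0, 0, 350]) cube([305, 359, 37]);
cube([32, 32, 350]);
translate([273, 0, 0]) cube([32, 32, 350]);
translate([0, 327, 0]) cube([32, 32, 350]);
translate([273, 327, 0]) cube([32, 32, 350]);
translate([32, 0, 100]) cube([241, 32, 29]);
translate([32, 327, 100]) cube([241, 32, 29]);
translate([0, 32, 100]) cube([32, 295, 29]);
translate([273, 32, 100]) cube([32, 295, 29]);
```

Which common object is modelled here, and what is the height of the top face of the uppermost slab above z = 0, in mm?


A stool. The seat height is 387 mm.

A 305×359×37 slab at z = 350 on four corner posts — a stool. The seat top is 350 + 37 = 387 mm.


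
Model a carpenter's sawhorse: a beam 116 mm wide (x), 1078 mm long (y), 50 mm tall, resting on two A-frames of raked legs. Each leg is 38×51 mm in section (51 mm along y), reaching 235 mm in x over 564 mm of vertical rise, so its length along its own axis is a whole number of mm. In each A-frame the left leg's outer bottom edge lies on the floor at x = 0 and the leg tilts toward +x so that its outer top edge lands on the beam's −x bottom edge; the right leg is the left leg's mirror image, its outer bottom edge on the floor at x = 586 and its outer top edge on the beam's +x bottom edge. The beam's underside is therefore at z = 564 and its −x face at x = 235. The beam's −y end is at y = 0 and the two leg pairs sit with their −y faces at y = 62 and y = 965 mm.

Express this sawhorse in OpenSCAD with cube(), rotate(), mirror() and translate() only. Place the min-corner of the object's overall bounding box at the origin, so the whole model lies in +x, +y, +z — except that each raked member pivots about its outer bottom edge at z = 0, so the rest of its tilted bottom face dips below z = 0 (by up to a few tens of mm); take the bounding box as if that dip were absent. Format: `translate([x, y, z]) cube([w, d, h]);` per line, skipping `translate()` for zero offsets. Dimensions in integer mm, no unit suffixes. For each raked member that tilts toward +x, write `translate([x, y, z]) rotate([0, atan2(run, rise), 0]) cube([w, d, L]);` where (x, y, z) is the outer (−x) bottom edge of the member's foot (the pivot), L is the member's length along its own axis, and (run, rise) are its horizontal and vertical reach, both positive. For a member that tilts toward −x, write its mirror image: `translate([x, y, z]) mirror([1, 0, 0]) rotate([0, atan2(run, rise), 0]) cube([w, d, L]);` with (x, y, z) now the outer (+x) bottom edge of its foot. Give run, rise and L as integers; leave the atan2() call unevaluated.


translate([235, 0, 564]) cube([116, 1078, 50]);
translate([0, 62, 0]) rotate([0, atan2(235, 564), 0]) cube([38, 51, 611]);
translate([586, 62, 0]) mirror([1, 0, 0]) rotate([0, atan2(235, 564), 0]) cube([38, 51, 611]);
translate([0, 965, 0]) rotate([0, atan2(235, 564), 0]) cube([38, 51, 611]);
translate([586, 965, 0]) mirror([1, 0, 0]) rotate([0, atan2(235, 564), 0]) cube([38, 51, 611]);


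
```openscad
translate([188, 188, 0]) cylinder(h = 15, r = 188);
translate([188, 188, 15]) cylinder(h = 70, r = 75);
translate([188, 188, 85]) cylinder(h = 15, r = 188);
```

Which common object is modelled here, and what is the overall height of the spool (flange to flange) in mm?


A spool. The overall height is 100 mm.

Three coaxial cylinders, large–small–large — a spool. Two 15 mm flanges and a 70 mm core give 15 + 70 + 15 = 100 mm.


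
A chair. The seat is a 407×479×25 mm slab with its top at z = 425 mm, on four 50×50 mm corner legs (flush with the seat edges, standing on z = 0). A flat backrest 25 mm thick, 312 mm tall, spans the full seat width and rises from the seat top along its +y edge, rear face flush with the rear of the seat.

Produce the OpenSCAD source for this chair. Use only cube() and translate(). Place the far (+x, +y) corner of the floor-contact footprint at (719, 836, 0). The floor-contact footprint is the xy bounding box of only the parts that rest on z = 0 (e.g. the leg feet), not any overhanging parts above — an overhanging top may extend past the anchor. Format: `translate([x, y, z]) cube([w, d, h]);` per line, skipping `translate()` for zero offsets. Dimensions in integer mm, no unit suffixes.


translate([312, 357, 400]) cube([407, 479, 25]);
translate([312, 357, 0]) cube([50, 50, 400]);
translate([669, 357, 0]) cube([50, 50, 400]);
translate([312, 786, 0]) cube([50, 50, 400]);
translate([669, 786, 0]) cube([50, 50, 400]);
translate([312, 811, 425]) cube([407, 25, 312]);


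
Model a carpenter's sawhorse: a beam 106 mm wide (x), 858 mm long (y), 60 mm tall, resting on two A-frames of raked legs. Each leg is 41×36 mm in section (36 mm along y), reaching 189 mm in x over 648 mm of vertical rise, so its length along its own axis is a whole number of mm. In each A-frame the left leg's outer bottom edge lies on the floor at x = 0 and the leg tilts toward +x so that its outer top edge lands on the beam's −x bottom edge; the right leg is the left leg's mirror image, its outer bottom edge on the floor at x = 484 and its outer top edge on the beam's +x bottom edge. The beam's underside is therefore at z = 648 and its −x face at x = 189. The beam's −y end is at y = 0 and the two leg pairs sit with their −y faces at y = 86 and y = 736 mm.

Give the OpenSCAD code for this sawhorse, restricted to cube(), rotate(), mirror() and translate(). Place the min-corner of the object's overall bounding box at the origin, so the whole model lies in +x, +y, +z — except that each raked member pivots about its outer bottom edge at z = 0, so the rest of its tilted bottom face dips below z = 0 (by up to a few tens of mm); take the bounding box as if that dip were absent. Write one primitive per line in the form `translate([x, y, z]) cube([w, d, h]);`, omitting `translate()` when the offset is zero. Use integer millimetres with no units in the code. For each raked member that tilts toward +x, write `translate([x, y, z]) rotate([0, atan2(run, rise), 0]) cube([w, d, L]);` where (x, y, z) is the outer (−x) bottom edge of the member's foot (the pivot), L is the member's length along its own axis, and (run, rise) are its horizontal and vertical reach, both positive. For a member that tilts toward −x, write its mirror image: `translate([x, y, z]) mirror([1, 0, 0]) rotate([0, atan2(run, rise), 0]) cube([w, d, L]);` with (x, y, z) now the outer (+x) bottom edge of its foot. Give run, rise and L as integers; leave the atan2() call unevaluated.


// leg length = √(189² + 648²) = 675
// right-leg outer foot x = 2·189 + 106 = 484
// beam min-corner = (189, 0, 648)
translate([189, 0, 648]) cube([106, 858, 60]);
translate([0, 86, 0]) rotate([0, atan2(189, 648), 0]) cube([41, 36, 675]);
translate([484, 86, 0]) mirror([1, 0, 0]) rotate([0, atan2(189, 648), 0]) cube([41, 36, 675]);
translate([0, 736, 0]) rotate([0, atan2(189, 648), 0]) cube([41, 36, 675]);
translate([484, 736, 0]) mirror([1, 0, 0]) rotate([0, atan2(189, 648), 0]) cube([41, 36, 675]);


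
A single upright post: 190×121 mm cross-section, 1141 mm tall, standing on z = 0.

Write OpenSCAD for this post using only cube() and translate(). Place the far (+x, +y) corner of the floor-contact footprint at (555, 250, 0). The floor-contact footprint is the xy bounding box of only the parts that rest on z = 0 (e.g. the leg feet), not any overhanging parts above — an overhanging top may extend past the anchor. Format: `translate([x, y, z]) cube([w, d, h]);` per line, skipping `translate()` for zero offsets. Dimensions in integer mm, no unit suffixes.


translate([365, 129, 0]) cube([190, 121, 1141]);


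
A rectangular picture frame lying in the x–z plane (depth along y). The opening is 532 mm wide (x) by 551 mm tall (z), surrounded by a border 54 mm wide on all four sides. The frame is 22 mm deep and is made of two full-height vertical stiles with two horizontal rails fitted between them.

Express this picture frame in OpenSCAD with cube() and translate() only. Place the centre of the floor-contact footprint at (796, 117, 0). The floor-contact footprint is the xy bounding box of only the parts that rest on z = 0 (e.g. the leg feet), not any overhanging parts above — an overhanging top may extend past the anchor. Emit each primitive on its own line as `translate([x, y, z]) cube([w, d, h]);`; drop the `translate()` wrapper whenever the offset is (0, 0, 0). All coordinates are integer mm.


translate([476, 106, 0]) cube([54, 22, 659]);
translate([1062, 106, 0]) cube([54, 22, 659]);
translate([530, 106, 0]) cube([532, 22, 54]);
translate([530, 106, 605]) cube([532, 22, 54]);


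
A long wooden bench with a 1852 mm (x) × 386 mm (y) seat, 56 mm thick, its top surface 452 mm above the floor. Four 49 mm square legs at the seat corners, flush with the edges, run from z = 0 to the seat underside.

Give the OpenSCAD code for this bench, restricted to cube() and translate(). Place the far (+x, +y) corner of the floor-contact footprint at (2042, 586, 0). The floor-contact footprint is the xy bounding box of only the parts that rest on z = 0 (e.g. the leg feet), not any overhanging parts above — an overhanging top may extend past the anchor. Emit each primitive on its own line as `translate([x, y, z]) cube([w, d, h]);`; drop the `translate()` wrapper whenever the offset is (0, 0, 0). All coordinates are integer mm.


// leg_h = 452 − 56 = 396
translate([190, 200, 396]) cube([1852, 386, 56]);
translate([190, 200, 0]) cube([49, 49, 396]);
translate([190, 537, 0]) cube([49, 49, 396]);
translate([1993, 200, 0]) cube([49, 49, 396]);
translate([1993, 537, 0]) cube([49, 49, 396]);


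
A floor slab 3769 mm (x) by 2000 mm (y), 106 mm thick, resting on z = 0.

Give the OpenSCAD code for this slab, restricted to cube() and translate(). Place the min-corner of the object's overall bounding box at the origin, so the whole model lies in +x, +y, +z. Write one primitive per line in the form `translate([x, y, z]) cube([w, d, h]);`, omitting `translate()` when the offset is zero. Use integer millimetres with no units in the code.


cube([3769, 2000, 106]);


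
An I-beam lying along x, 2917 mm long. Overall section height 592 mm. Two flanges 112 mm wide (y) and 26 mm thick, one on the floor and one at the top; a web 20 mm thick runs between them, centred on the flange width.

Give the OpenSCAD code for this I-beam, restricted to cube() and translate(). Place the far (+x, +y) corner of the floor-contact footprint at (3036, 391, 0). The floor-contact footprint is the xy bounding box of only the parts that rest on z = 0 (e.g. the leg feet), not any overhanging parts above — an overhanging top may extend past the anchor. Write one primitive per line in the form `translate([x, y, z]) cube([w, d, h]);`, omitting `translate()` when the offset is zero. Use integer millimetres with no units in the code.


translate([119, 279, 0]) cube([2917, 112, 26]);
translate([119, 325, 26]) cube([2917, 20, 540]);
translate([119, 279, 566]) cube([2917, 112, 26]);


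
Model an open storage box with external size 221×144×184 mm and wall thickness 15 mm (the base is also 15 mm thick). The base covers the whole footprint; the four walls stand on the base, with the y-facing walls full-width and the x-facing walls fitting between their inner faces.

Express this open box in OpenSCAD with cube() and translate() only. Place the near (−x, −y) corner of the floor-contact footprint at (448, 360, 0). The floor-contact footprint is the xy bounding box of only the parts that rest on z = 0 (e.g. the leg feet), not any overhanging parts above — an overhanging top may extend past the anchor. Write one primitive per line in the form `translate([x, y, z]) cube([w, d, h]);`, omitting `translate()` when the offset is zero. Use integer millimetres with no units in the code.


translate([448, 360, 0]) cube([221, 144, 15]);
translate([448, 360, 15]) cube([221, 15, 169]);
translate([448, 489, 15]) cube([221, 15, 169]);
translate([448, 375, 15]) cube([15, 114, 169]);
translate([654, 375, 15]) cube([15, 114, 169]);


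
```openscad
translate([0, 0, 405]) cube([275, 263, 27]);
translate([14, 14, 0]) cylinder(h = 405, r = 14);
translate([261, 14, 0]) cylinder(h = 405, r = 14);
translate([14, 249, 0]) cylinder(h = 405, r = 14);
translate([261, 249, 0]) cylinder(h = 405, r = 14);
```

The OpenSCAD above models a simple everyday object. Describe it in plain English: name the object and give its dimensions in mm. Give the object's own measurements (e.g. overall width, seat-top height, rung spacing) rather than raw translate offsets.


A four-legged stool. The seat is a 275×263×27 mm slab whose top surface is at z = 432 mm; four round legs, each 28 mm in diameter, run from the floor (z = 0) to the underside of the seat, each leg's axis is inset half a diameter from the nearest pair of seat edges (so the leg's bounding box is flush with the corner).


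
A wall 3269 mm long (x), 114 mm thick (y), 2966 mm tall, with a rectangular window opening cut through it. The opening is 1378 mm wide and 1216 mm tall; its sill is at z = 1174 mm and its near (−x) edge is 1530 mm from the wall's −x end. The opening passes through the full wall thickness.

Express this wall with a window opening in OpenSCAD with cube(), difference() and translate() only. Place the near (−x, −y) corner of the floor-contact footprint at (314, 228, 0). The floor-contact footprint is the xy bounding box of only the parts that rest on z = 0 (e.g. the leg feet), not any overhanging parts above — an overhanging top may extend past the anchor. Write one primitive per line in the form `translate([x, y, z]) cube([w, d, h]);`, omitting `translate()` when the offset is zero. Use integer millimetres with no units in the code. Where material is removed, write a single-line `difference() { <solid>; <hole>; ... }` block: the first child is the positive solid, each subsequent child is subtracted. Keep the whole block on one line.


difference() { translate([314, 228, 0]) cube([3269, 114, 2966]); translate([1844, 228, 1174]) cube([1378, 114, 1216]); }


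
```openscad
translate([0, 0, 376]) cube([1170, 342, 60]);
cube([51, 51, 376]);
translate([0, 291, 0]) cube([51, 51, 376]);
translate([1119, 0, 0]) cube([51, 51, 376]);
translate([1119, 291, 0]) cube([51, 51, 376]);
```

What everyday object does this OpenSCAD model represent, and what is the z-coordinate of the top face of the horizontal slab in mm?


A bench. The seat-top height is 436 mm.

A long slab on four corner posts — a bench. The slab sits at z = 376 with thickness 60, so the top is 376 + 60 = 436 mm.


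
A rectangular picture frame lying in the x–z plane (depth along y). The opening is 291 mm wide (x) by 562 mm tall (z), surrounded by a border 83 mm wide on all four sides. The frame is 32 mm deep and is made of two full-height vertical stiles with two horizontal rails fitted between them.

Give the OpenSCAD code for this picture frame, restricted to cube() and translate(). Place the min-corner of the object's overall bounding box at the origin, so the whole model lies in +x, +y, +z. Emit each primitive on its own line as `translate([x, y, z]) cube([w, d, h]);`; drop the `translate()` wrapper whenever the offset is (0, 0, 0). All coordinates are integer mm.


cube([83, 32, 728]);
translate([374, 0, 0]) cube([83, 32, 728]);
translate([83, 0, 0]) cube([291, 32, 83]);
translate([83, 0, 645]) cube([291, 32, 83]);


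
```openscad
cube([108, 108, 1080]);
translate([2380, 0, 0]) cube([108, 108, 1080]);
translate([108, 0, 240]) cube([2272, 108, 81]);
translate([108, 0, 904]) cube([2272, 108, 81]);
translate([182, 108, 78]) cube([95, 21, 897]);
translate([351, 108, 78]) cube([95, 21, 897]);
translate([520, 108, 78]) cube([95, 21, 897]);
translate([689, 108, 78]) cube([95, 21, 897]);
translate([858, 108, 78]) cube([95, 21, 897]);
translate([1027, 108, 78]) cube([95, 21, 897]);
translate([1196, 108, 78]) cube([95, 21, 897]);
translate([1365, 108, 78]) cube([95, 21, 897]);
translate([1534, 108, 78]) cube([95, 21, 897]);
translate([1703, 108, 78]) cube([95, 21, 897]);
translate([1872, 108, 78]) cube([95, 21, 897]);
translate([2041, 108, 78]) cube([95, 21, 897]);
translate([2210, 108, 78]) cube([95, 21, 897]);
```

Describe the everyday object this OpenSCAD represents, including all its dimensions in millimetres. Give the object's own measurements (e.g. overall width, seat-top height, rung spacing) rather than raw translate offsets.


A fence section. Two 108×108 mm posts, 1080 mm tall, stand on the floor with a clear span of 2272 mm between their inner faces. Two horizontal rails of 108×81 mm section span the gap between the posts with their undersides at z = 240 mm and z = 904 mm, flush with the posts' −y face. 13 pickets, each 95 mm wide, 21 mm thick and 897 mm tall, are fixed to the +y face of the rails with their bottoms at z = 78 mm, spaced across the span with a 74 mm gap after the −x post and between neighbouring pickets, with 75 mm left before the +x post.


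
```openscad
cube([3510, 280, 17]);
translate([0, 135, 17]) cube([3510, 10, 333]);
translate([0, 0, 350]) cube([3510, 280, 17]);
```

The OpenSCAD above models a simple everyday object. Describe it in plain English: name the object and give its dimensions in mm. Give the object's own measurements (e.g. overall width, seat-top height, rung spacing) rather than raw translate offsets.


An I-beam lying along x, 3510 mm long. Overall section height 367 mm. Two flanges 280 mm wide (y) and 17 mm thick, one on the floor and one at the top; a web 10 mm thick runs between them, centred on the flange width.


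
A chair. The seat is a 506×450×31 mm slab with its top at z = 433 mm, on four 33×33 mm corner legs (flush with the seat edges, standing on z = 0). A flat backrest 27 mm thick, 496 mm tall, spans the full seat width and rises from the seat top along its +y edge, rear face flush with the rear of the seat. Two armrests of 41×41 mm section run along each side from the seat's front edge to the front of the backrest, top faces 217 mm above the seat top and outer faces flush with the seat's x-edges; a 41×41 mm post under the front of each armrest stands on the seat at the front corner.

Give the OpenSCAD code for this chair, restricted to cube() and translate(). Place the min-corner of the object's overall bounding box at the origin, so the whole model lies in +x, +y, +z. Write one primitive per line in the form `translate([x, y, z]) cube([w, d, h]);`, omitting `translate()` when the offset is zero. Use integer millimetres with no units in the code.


translate([0, 0, 402]) cube([506, 450, 31]);
cube([33, 33, 402]);
translate([473, 0, 0]) cube([33, 33, 402]);
translate([0, 417, 0]) cube([33, 33, 402]);
translate([473, 417, 0]) cube([33, 33, 402]);
translate([0, 423, 433]) cube([506, 27, 496]);
translate([0, 0, 609]) cube([41, 423, 41]);
translate([465, 0, 609]) cube([41, 423, 41]);
translate([0, 0, 433]) cube([41, 41, 176]);
translate([465, 0, 433]) cube([41, 41, 176]);


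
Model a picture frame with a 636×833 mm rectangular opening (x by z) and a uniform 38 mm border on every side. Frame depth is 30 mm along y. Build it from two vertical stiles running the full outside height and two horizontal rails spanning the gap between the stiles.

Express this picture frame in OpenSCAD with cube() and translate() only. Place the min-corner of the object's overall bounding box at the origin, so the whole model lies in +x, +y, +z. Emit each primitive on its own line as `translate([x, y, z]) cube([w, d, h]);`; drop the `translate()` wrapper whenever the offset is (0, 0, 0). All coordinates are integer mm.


cube([38, 30, 909]);
translate([674, 0, 0]) cube([38, 30, 909]);
translate([38, 0, 0]) cube([636, 30, 38]);
translate([38, 0, 871]) cube([636, 30, 38]);


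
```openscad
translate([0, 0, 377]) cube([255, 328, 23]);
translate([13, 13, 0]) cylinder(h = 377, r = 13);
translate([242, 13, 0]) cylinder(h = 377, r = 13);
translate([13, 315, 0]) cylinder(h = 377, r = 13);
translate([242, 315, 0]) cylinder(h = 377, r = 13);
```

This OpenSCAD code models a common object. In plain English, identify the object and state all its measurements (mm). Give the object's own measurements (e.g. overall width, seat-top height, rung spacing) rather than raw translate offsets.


A four-legged stool. The seat is a 255×328×23 mm slab whose top surface is at z = 400 mm; four round legs, each 26 mm in diameter, run from the floor (z = 0) to the underside of the seat, each leg's axis is inset half a diameter from the nearest pair of seat edges (so the leg's bounding box is flush with the corner).


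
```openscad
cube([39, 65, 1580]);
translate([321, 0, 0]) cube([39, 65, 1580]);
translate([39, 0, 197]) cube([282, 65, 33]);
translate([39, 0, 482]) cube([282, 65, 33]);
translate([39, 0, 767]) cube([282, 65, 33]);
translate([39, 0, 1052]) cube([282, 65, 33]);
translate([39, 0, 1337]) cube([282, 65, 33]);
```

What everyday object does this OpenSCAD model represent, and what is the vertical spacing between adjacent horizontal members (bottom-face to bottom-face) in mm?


A ladder. The rung spacing is 285 mm.

Two tall 39×65 posts with 5 short bars between them — a ladder. Adjacent rungs sit at z = 197 and z = 482, so the spacing is 482 − 197 = 285 mm.


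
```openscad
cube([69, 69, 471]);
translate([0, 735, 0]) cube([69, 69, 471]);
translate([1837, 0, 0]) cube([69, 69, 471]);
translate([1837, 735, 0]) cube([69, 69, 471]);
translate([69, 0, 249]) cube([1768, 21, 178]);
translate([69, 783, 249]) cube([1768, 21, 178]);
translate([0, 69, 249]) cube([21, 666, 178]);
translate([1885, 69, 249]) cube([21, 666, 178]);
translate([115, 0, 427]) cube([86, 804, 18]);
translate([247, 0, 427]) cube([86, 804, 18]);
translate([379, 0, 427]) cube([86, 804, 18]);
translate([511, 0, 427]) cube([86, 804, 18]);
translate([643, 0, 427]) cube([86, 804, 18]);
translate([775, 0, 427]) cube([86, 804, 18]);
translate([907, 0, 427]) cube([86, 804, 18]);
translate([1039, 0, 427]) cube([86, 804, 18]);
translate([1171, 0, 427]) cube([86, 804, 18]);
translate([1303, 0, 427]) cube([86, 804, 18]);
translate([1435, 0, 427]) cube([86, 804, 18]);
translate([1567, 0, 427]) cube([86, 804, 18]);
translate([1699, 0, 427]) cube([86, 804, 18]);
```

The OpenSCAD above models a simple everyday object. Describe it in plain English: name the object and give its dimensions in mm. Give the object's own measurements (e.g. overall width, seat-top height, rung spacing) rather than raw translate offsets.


A bed frame 1906 mm long (x) by 804 mm wide (y). Four 69×69 mm corner posts, 471 mm tall, at the corners of the footprint. Four rails of 21 mm thickness and 178 mm height run between adjacent posts with their undersides at z = 249 mm, their outer faces flush with the outside of the frame (the two x-running rails run between the posts' inner faces; the two y-running rails run between the posts' inner faces). 13 slats, each 86 mm wide (x) and 18 mm thick, lie across the top of the two x-running rails, running the full 804 mm width of the frame in y; along x they sit between the end posts with a 46 mm gap after the −x posts and between neighbouring slats, leaving 52 mm before the +x posts.


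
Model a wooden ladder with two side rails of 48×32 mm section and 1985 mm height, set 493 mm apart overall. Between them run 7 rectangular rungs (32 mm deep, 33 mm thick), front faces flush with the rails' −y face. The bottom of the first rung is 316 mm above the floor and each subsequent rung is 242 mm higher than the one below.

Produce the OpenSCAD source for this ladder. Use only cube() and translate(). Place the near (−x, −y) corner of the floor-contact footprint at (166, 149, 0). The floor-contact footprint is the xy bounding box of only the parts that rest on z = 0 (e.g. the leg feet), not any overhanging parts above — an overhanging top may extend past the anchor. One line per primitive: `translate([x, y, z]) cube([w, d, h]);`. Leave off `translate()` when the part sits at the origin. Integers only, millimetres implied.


translate([166, 149, 0]) cube([48, 32, 1985]);
translate([611, 149, 0]) cube([48, 32, 1985]);
translate([214, 149, 316]) cube([397, 32, 33]);
translate([214, 149, 558]) cube([397, 32, 33]);
translate([214, 149, 800]) cube([397, 32, 33]);
translate([214, 149, 1042]) cube([397, 32, 33]);
translate([214, 149, 1284]) cube([397, 32, 33]);
translate([214, 149, 1526]) cube([397, 32, 33]);
translate([214, 149, 1768]) cube([397, 32, 33]);


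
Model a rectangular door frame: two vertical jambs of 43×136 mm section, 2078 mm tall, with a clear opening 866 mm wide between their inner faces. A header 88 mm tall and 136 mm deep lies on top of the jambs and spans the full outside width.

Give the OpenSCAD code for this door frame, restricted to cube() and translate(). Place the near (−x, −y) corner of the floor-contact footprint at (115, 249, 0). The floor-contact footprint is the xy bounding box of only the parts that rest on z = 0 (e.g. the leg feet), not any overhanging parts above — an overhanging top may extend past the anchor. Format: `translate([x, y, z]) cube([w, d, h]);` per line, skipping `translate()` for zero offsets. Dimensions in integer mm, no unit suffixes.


translate([115, 249, 0]) cube([43, 136, 2078]);
translate([1024, 249, 0]) cube([43, 136, 2078]);
translate([115, 249, 2078]) cube([952, 136, 88]);


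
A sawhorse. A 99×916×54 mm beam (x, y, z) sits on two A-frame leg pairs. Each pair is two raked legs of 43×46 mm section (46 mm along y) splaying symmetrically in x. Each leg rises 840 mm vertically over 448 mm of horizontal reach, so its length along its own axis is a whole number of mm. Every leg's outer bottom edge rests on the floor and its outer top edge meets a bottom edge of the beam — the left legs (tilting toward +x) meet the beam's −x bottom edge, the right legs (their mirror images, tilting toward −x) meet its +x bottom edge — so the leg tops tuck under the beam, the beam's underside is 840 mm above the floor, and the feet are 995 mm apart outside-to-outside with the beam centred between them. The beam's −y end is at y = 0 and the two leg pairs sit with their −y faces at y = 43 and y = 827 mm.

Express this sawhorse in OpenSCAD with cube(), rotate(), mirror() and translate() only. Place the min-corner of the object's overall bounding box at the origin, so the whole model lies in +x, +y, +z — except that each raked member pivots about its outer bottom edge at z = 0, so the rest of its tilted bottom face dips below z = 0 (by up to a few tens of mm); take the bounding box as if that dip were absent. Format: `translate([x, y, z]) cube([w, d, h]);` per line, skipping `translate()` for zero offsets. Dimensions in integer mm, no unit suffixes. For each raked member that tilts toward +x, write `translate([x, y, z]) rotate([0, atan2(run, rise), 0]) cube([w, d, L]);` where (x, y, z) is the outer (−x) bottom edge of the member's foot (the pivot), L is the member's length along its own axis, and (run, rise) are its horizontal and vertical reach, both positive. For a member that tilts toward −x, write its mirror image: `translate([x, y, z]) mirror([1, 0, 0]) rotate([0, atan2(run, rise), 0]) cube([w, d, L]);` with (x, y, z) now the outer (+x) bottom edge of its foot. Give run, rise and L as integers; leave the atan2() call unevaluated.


// leg length = √(448² + 840²) = 952
// right-leg outer foot x = 2·448 + 99 = 995
// beam min-corner = (448, 0, 840)
translate([448, 0, 840]) cube([99, 916, 54]);
translate([0, 43, 0]) rotate([0, atan2(448, 840), 0]) cube([43, 46, 952]);
translate([995, 43, 0]) mirror([1, 0, 0]) rotate([0, atan2(448, 840), 0]) cube([43, 46, 952]);
translate([0, 827, 0]) rotate([0, atan2(448, 840), 0]) cube([43, 46, 952]);
translate([995, 827, 0]) mirror([1, 0, 0]) rotate([0, atan2(448, 840), 0]) cube([43, 46, 952]);
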